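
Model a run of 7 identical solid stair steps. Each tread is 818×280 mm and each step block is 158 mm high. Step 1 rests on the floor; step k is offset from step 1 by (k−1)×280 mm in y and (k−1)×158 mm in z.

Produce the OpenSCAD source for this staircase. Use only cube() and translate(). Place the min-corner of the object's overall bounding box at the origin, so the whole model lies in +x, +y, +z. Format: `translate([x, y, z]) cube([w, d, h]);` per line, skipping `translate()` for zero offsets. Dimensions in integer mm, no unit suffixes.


cube([818, 280, 158]);
translate([0, 280, 158]) cube([818, 280, 158]);
translate([0, 560, 316]) cube([818, 280, 158]);
translate([0, 840, 474]) cube([818, 280, 158]);
translate([0, 1120, 632]) cube([818, 280, 158]);
translate([0, 1400, 790]) cube([818, 280, 158]);
translate([0, 1680, 948]) cube([818, 280, 158]);


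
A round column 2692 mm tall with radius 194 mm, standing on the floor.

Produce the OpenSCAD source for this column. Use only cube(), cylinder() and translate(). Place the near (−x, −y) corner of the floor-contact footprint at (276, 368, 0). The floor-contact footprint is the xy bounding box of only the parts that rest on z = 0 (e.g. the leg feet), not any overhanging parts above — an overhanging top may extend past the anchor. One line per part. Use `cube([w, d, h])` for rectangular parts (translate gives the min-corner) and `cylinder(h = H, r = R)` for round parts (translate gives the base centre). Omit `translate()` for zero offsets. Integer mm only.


translate([470, 562, 0]) cylinder(h = 2692, r = 194);


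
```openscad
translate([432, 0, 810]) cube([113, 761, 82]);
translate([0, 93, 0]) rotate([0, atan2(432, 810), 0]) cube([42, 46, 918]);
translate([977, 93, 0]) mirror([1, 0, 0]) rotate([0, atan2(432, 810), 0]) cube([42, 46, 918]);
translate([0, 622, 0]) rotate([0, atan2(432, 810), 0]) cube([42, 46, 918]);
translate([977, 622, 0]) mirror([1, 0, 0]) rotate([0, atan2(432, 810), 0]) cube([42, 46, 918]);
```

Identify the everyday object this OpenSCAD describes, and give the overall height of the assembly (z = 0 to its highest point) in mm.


A sawhorse. The overall height is 892 mm.

A beam across two mirrored pairs of raked legs — a sawhorse. The beam's underside is at z = 810 (matching the legs' vertical rise in atan2(432, 810)) and the beam is 82 mm tall, so its top is at 810 + 82 = 892 mm. The raked legs top out at the beam's underside, so that is the highest point.


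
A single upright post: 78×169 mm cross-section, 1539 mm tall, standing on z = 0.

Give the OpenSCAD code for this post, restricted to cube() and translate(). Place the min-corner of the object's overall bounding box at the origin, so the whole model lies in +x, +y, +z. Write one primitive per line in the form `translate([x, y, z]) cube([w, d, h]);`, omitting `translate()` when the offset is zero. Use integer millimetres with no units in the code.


cube([78, 169, 1539]);


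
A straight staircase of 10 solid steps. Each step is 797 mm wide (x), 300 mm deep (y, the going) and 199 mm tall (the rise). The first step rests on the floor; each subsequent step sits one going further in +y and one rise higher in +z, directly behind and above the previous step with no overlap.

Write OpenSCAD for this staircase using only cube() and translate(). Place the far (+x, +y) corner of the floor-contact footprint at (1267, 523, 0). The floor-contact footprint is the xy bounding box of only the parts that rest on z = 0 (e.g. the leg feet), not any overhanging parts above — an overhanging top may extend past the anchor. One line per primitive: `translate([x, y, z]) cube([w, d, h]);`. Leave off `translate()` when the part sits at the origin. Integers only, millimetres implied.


translate([470, 223, 0]) cube([797, 300, 199]);
translate([470, 523, 199]) cube([797, 300, 199]);
translate([470, 823, 398]) cube([797, 300, 199]);
translate([470, 1123, 597]) cube([797, 300, 199]);
translate([470, 1423, 796]) cube([797, 300, 199]);
translate([470, 1723, 995]) cube([797, 300, 199]);
translate([470, 2023, 1194]) cube([797, 300, 199]);
translate([470, 2323, 1393]) cube([797, 300, 199]);
translate([470, 2623, 1592]) cube([797, 300, 199]);
translate([470, 2923, 1791]) cube([797, 300, 199]);


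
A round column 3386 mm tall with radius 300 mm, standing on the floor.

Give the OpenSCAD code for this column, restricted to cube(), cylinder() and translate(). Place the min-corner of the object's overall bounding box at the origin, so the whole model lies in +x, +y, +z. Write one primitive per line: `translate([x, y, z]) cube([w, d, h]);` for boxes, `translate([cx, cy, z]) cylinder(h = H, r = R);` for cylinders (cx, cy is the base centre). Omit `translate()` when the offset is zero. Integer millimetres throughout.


translate([300, 300, 0]) cylinder(h = 3386, r = 300);


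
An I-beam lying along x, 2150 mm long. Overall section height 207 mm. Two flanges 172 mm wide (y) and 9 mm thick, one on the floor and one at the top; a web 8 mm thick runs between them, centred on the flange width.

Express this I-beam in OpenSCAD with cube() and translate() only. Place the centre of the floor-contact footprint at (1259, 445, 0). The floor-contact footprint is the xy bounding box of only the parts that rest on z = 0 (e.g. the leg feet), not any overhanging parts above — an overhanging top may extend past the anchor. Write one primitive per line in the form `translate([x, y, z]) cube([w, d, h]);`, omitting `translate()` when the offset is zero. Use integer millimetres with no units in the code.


translate([184, 359, 0]) cube([2150, 172, 9]);
translate([184, 441, 9]) cube([2150, 8, 189]);
translate([184, 359, 198]) cube([2150, 172, 9]);


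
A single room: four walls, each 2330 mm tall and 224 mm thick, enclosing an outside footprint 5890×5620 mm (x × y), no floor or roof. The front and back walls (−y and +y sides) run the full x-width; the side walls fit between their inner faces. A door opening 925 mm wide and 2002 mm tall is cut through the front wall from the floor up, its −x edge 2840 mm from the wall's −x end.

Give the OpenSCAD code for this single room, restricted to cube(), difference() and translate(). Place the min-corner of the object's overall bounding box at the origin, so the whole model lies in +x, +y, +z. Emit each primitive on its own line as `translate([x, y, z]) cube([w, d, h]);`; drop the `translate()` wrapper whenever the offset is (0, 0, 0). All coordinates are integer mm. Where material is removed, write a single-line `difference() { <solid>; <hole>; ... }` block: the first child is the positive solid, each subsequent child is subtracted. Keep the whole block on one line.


difference() { cube([5890, 224, 2330]); translate([2840, 0, 0]) cube([925, 224, 2002]); }
translate([0, 5396, 0]) cube([5890, 224, 2330]);
translate([0, 224, 0]) cube([224, 5172, 2330]);
translate([5666, 224, 0]) cube([224, 5172, 2330]);


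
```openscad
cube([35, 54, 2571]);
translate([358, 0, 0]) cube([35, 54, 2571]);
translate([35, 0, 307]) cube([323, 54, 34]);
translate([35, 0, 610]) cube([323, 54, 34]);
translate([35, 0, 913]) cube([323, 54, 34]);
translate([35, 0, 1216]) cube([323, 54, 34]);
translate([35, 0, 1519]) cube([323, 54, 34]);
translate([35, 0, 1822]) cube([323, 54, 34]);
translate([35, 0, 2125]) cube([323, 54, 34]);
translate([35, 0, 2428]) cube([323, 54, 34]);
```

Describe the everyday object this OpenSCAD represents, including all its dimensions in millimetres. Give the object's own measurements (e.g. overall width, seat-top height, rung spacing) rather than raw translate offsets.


A straight ladder. Two 35×54 mm vertical rails, 2571 mm tall, stand 393 mm apart (outside-to-outside) with their front faces coplanar on the −y side. 8 rungs, each 54 mm deep and 34 mm tall, span between the inner faces of the rails, front faces flush with the rails. The lowest rung's underside is at z = 307 mm and rungs are spaced 303 mm apart (underside to underside).


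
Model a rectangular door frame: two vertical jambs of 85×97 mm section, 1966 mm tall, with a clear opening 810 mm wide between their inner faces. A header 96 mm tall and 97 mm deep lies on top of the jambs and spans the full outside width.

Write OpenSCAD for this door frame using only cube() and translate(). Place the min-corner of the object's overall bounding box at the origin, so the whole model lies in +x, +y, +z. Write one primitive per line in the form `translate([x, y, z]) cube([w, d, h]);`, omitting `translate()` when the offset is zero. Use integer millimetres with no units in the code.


cube([85, 97, 1966]);
translate([895, 0, 0]) cube([85, 97, 1966]);
translate([0, 0, 1966]) cube([980, 97, 96]);


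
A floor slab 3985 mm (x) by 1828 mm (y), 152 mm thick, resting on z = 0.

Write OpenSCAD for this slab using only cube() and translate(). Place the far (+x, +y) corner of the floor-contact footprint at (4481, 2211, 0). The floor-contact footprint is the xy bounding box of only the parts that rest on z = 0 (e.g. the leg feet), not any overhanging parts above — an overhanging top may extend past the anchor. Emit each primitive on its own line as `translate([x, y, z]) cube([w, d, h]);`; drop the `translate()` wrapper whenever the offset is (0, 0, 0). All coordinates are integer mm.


translate([496, 383, 0]) cube([3985, 1828, 152]);


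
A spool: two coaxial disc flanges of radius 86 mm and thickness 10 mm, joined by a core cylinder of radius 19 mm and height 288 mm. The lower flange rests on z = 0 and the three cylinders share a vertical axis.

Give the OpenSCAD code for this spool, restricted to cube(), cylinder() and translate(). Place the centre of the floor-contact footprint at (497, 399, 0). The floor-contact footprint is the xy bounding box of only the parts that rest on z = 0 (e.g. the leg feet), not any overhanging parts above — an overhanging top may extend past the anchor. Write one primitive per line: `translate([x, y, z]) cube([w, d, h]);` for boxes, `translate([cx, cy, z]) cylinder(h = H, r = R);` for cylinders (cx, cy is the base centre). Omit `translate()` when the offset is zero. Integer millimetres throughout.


translate([497, 399, 0]) cylinder(h = 10, r = 86);
translate([497, 399, 10]) cylinder(h = 288, r = 19);
translate([497, 399, 298]) cylinder(h = 10, r = 86);


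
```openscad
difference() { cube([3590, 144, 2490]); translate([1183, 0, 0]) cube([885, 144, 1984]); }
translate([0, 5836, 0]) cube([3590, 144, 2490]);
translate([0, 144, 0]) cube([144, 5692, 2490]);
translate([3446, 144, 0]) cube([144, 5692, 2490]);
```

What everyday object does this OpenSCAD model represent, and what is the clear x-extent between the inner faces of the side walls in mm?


A single room. The interior width is 3302 mm.

Four walls enclosing a rectangle with a door in the front wall — a room. Outside width 3590 minus two 144 mm walls gives 3302 mm.


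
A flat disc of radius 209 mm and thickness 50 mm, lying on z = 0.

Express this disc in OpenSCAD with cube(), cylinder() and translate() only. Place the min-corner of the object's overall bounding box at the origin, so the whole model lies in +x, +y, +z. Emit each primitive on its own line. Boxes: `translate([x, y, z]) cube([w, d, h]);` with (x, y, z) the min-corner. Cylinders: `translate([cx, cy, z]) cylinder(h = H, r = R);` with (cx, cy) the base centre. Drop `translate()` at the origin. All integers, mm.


translate([209, 209, 0]) cylinder(h = 50, r = 209);


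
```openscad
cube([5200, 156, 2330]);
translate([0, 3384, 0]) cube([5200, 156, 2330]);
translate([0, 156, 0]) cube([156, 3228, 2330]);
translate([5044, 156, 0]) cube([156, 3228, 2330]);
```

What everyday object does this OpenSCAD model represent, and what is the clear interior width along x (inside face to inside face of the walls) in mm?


A house (or room) frame. The interior width is 4888 mm.

Four 2330 mm walls enclosing a rectangle with no floor or roof — a room or house frame. Outside width is 5200 mm and wall thickness is 156 mm, so the interior width is 5200 − 2 × 156 = 4888 mm.


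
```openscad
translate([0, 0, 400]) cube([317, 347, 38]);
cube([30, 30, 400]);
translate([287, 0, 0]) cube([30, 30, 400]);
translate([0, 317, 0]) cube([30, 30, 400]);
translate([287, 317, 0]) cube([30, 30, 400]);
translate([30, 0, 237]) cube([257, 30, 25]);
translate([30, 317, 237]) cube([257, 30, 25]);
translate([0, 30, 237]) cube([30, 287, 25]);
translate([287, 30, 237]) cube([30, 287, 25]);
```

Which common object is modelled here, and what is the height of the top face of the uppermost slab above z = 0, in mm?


A stool. The seat height is 438 mm.

A 317×347×38 slab at z = 400 on four corner posts — a stool. The seat top is 400 + 38 = 438 mm.


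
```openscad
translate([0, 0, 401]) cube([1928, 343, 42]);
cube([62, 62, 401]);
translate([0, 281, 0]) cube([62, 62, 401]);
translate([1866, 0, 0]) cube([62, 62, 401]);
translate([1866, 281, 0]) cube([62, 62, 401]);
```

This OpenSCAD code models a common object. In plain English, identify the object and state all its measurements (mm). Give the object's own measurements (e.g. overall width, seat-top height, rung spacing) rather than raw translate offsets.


A long wooden bench with a 1928 mm (x) × 343 mm (y) seat, 42 mm thick, its top surface 443 mm above the floor. Four 62 mm square legs at the seat corners, flush with the edges, run from z = 0 to the seat underside.


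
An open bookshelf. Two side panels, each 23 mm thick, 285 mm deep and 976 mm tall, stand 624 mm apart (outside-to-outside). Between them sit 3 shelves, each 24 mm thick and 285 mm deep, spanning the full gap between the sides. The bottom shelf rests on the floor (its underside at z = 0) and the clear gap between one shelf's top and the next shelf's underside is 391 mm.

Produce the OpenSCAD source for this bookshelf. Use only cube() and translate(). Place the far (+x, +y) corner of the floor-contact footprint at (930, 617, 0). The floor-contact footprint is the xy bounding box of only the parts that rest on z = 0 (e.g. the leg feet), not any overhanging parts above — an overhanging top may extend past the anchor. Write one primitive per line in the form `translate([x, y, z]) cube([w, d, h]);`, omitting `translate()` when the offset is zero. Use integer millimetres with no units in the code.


translate([306, 332, 0]) cube([23, 285, 976]);
translate([907, 332, 0]) cube([23, 285, 976]);
translate([329, 332, 0]) cube([578, 285, 24]);
translate([329, 332, 415]) cube([578, 285, 24]);
translate([329, 332, 830]) cube([578, 285, 24]);


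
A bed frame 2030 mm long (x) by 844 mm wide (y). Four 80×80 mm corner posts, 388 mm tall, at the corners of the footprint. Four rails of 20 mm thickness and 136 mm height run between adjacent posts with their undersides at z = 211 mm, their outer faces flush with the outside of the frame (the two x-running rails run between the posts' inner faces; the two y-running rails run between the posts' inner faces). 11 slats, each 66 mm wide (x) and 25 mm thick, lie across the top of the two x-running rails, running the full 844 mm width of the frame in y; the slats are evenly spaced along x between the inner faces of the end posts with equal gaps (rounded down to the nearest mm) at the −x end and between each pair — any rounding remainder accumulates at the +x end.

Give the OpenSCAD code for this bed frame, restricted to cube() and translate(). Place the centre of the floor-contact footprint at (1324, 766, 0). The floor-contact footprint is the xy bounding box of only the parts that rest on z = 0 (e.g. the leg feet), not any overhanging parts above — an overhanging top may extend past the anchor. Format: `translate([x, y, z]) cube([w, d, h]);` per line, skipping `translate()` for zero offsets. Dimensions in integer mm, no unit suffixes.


// slat z = rail_z + rail_h = 211 + 136 = 347
// slat gap = ⌊(1870 − 11·66) / 12⌋ = 95
translate([309, 344, 0]) cube([80, 80, 388]);
translate([309, 1108, 0]) cube([80, 80, 388]);
translate([2259, 344, 0]) cube([80, 80, 388]);
translate([2259, 1108, 0]) cube([80, 80, 388]);
translate([389, 344, 211]) cube([1870, 20, 136]);
translate([389, 1168, 211]) cube([1870, 20, 136]);
translate([309, 424, 211]) cube([20, 684, 136]);
translate([2319, 424, 211]) cube([20, 684, 136]);
translate([484, 344, 347]) cube([66, 844, 25]);
translate([645, 344, 347]) cube([66, 844, 25]);
translate([806, 344, 347]) cube([66, 844, 25]);
translate([967, 344, 347]) cube([66, 844, 25]);
translate([1128, 344, 347]) cube([66, 844, 25]);
translate([1289, 344, 347]) cube([66, 844, 25]);
translate([1450, 344, 347]) cube([66, 844, 25]);
translate([1611, 344, 347]) cube([66, 844, 25]);
translate([1772, 344, 347]) cube([66, 844, 25]);
translate([1933, 344, 347]) cube([66, 844, 25]);
translate([2094, 344, 347]) cube([66, 844, 25]);


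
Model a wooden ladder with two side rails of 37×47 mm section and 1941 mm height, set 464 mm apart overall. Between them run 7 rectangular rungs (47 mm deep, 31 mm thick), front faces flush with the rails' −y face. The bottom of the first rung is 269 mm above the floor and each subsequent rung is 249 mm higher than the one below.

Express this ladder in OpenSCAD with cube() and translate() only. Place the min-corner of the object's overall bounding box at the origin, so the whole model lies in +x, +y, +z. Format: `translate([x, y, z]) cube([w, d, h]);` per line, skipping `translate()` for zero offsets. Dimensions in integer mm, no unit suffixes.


cube([37, 47, 1941]);
translate([427, 0, 0]) cube([37, 47, 1941]);
translate([37, 0, 269]) cube([390, 47, 31]);
translate([37, 0, 518]) cube([390, 47, 31]);
translate([37, 0, 767]) cube([390, 47, 31]);
translate([37, 0, 1016]) cube([390, 47, 31]);
translate([37, 0, 1265]) cube([390, 47, 31]);
translate([37, 0, 1514]) cube([390, 47, 31]);
translate([37, 0, 1763]) cube([390, 47, 31]);


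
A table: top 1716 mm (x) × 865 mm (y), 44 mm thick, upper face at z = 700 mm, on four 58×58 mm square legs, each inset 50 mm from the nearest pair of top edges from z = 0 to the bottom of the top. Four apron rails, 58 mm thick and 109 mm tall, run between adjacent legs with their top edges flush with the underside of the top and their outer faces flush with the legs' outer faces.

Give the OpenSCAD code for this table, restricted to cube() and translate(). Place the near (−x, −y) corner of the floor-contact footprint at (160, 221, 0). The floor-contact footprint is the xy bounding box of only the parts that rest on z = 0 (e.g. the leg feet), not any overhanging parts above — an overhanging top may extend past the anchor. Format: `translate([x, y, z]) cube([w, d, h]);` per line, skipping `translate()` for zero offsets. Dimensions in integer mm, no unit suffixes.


translate([110, 171, 656]) cube([1716, 865, 44]);
translate([160, 221, 0]) cube([58, 58, 656]);
translate([1718, 221, 0]) cube([58, 58, 656]);
translate([160, 928, 0]) cube([58, 58, 656]);
translate([1718, 928, 0]) cube([58, 58, 656]);
translate([218, 221, 547]) cube([1500, 58, 109]);
translate([218, 928, 547]) cube([1500, 58, 109]);
translate([160, 279, 547]) cube([58, 649, 109]);
translate([1718, 279, 547]) cube([58, 649, 109]);


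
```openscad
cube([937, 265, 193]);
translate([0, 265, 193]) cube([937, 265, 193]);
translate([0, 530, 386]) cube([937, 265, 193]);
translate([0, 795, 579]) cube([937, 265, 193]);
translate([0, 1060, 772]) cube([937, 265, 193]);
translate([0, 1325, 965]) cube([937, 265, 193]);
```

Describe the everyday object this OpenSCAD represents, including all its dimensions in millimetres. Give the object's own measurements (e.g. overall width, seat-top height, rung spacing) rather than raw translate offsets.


A straight staircase of 6 solid steps. Each step is 937 mm wide (x), 265 mm deep (y, the going) and 193 mm tall (the rise). The first step rests on the floor; each subsequent step sits one going further in +y and one rise higher in +z, directly behind and above the previous step with no overlap.


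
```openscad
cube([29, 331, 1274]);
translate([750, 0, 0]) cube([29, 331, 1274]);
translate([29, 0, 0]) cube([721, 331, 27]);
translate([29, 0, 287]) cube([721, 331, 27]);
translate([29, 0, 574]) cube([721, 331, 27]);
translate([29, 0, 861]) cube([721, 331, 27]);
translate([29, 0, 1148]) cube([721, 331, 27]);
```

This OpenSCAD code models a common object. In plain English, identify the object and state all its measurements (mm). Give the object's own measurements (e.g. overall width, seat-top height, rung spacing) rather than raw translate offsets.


An open bookshelf. Two side panels, each 29 mm thick, 331 mm deep and 1274 mm tall, stand 779 mm apart (outside-to-outside). Between them sit 5 shelves, each 27 mm thick and 331 mm deep, spanning the full gap between the sides. The bottom shelf rests on the floor (its underside at z = 0) and the clear gap between one shelf's top and the next shelf's underside is 260 mm.


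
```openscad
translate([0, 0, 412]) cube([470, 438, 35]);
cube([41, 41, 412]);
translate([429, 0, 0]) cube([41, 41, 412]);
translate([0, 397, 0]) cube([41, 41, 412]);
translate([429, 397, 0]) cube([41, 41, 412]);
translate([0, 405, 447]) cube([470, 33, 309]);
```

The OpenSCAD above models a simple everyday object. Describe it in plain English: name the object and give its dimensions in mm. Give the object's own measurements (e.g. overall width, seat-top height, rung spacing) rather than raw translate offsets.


A chair. The seat is a 470×438×35 mm slab with its top at z = 447 mm, on four 41×41 mm corner legs (flush with the seat edges, standing on z = 0). A flat backrest 33 mm thick, 309 mm tall, spans the full seat width and rises from the seat top along its +y edge, rear face flush with the rear of the seat.


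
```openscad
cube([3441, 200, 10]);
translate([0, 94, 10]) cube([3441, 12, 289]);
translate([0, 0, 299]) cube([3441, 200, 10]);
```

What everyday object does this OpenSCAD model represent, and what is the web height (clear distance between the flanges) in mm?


An I-beam. The web height is 289 mm.

Two wide flanges with a thin centred web — an I-beam. Overall 309 mm minus two 10 mm flanges gives a web of 309 − 2·10 = 289 mm.


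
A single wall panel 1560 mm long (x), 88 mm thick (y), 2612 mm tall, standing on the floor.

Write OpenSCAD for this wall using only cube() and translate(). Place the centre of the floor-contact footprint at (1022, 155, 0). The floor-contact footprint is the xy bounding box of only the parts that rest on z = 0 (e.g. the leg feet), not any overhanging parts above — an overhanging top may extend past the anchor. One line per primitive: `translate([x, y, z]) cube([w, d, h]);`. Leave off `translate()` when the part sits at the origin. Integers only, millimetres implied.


translate([242, 111, 0]) cube([1560, 88, 2612]);


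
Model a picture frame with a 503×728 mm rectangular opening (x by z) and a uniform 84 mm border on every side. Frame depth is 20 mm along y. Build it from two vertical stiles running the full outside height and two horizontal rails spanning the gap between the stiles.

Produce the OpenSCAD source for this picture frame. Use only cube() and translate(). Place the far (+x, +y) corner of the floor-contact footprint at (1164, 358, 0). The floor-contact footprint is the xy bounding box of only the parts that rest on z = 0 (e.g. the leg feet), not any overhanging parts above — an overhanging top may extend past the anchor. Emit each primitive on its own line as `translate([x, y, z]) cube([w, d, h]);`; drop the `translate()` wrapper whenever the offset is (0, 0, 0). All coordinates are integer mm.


translate([493, 338, 0]) cube([84, 20, 896]);
translate([1080, 338, 0]) cube([84, 20, 896]);
translate([577, 338, 0]) cube([503, 20, 84]);
translate([577, 338, 812]) cube([503, 20, 84]);


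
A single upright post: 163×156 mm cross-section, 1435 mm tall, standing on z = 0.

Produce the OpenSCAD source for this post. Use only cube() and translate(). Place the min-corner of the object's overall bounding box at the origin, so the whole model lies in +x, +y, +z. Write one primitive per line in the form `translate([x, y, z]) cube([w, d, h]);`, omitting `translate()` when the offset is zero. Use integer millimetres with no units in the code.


cube([163, 156, 1435]);


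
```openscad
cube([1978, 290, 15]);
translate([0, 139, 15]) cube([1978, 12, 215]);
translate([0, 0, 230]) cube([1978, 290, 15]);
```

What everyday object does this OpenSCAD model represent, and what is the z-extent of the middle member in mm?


An I-beam. The web height is 215 mm.

Two wide flanges with a thin centred web — an I-beam. Overall 245 mm minus two 15 mm flanges gives a web of 245 − 2·15 = 215 mm.


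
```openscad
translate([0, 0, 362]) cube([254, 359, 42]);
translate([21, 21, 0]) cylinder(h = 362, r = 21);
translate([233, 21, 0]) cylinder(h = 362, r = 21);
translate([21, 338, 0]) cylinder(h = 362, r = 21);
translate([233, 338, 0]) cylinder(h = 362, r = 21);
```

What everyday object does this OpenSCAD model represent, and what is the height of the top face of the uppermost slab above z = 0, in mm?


A stool. The seat height is 404 mm.

A 254×359×42 slab at z = 362 on four corner cylinders — a stool. The seat top is 362 + 42 = 404 mm.


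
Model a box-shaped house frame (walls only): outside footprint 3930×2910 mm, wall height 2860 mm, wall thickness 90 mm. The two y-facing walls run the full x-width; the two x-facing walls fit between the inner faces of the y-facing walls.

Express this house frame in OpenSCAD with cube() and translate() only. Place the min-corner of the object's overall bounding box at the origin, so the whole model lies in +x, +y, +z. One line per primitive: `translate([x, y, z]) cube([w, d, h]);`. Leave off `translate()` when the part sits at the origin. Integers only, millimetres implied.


cube([3930, 90, 2860]);
translate([0, 2820, 0]) cube([3930, 90, 2860]);
translate([0, 90, 0]) cube([90, 2730, 2860]);
translate([3840, 90, 0]) cube([90, 2730, 2860]);


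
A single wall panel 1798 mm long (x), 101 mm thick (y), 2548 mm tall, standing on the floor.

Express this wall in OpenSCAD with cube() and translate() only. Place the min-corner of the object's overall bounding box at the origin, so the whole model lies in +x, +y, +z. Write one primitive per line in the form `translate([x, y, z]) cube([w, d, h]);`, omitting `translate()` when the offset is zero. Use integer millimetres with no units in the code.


cube([1798, 101, 2548]);


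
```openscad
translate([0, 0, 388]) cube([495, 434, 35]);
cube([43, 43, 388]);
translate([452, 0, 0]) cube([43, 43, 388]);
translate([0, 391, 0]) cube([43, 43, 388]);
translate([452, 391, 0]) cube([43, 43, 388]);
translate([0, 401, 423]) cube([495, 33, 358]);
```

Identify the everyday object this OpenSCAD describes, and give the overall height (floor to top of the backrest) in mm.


A chair. The overall height is 781 mm.

A slab on four corner posts with a tall panel at the back — a chair. The seat slab sits at z = 388 with thickness 35, and the 358 mm backrest starts at the seat top, so the overall height is 388 + 35 + 358 = 781 mm.


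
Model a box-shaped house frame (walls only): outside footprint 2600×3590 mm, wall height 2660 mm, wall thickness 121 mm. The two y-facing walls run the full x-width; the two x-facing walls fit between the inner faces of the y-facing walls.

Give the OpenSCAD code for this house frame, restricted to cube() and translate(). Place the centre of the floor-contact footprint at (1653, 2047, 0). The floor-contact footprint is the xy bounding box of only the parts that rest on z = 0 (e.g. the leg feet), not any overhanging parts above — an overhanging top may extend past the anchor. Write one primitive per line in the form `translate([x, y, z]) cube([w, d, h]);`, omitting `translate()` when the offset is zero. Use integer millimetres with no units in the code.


translate([353, 252, 0]) cube([2600, 121, 2660]);
translate([353, 3721, 0]) cube([2600, 121, 2660]);
translate([353, 373, 0]) cube([121, 3348, 2660]);
translate([2832, 373, 0]) cube([121, 3348, 2660]);


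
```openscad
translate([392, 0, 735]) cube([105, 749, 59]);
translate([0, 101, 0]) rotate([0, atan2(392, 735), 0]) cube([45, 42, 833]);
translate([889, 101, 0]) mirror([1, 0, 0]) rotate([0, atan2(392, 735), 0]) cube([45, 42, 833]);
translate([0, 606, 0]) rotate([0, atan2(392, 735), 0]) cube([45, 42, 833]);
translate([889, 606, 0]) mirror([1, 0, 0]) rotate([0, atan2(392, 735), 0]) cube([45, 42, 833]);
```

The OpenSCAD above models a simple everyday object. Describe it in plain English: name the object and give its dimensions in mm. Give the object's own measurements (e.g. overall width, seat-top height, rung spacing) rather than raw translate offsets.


A sawhorse. A 105×749×59 mm beam (x, y, z) sits on two A-frame leg pairs. Each pair is two raked legs of 45×42 mm section (42 mm along y) splaying symmetrically in x. Each leg rises 735 mm vertically over 392 mm of horizontal reach and is 833 mm long along its own axis. Every leg's outer bottom edge rests on the floor and its outer top edge meets a bottom edge of the beam — the left legs (tilting toward +x) meet the beam's −x bottom edge, the right legs (their mirror images, tilting toward −x) meet its +x bottom edge — so the leg tops tuck under the beam, the beam's underside is 735 mm above the floor, and the feet are 889 mm apart outside-to-outside with the beam centred between them. The two leg pairs are set in 101 mm from either end of the beam.


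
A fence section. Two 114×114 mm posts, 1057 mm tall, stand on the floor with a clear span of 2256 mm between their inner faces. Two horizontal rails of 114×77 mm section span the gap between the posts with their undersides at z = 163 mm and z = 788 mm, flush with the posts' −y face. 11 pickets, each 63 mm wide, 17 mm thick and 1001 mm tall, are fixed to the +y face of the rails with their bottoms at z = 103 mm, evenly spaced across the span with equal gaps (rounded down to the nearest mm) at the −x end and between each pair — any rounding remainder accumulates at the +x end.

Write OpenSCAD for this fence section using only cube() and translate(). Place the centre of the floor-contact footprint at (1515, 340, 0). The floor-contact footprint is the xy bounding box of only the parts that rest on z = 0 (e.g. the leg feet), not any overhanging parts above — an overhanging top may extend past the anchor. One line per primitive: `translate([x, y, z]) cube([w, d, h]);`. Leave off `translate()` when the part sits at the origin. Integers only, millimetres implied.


translate([273, 283, 0]) cube([114, 114, 1057]);
translate([2643, 283, 0]) cube([114, 114, 1057]);
translate([387, 283, 163]) cube([2256, 114, 77]);
translate([387, 283, 788]) cube([2256, 114, 77]);
translate([517, 397, 103]) cube([63, 17, 1001]);
translate([710, 397, 103]) cube([63, 17, 1001]);
translate([903, 397, 103]) cube([63, 17, 1001]);
translate([1096, 397, 103]) cube([63, 17, 1001]);
translate([1289, 397, 103]) cube([63, 17, 1001]);
translate([1482, 397, 103]) cube([63, 17, 1001]);
translate([1675, 397, 103]) cube([63, 17, 1001]);
translate([1868, 397, 103]) cube([63, 17, 1001]);
translate([2061, 397, 103]) cube([63, 17, 1001]);
translate([2254, 397, 103]) cube([63, 17, 1001]);
translate([2447, 397, 103]) cube([63, 17, 1001]);


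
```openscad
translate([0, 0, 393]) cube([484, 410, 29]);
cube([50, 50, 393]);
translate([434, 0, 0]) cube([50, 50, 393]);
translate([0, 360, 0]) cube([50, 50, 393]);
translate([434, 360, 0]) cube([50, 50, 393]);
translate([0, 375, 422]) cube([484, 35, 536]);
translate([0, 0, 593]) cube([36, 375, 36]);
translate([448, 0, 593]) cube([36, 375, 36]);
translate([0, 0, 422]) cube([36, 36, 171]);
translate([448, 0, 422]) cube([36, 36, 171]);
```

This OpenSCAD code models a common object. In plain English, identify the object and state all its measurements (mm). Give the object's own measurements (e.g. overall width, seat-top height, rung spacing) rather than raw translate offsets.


A chair. The seat is a 484×410×29 mm slab with its top at z = 422 mm, on four 50×50 mm corner legs (flush with the seat edges, standing on z = 0). A flat backrest 35 mm thick, 536 mm tall, spans the full seat width and rises from the seat top along its +y edge, rear face flush with the rear of the seat. Two armrests of 36×36 mm section run along each side from the seat's front edge to the front of the backrest, top faces 207 mm above the seat top and outer faces flush with the seat's x-edges; a 36×36 mm post under the front of each armrest stands on the seat at the front corner.


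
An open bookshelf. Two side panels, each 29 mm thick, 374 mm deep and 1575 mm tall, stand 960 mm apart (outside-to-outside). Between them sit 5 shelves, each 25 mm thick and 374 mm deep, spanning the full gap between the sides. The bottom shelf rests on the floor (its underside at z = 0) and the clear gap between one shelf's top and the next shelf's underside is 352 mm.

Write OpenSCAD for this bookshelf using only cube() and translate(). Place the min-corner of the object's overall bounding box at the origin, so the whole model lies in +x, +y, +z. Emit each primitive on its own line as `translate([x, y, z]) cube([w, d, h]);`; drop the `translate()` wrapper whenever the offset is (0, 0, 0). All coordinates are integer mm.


cube([29, 374, 1575]);
translate([931, 0, 0]) cube([29, 374, 1575]);
translate([29, 0, 0]) cube([902, 374, 25]);
translate([29, 0, 377]) cube([902, 374, 25]);
translate([29, 0, 754]) cube([902, 374, 25]);
translate([29, 0, 1131]) cube([902, 374, 25]);
translate([29, 0, 1508]) cube([902, 374, 25]);


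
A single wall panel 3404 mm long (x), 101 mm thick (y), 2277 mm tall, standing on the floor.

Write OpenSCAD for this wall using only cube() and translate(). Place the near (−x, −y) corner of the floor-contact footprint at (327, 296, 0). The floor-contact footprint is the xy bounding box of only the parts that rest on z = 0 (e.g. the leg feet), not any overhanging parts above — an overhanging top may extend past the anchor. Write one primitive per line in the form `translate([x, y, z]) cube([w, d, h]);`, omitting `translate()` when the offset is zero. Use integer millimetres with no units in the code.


translate([327, 296, 0]) cube([3404, 101, 2277]);


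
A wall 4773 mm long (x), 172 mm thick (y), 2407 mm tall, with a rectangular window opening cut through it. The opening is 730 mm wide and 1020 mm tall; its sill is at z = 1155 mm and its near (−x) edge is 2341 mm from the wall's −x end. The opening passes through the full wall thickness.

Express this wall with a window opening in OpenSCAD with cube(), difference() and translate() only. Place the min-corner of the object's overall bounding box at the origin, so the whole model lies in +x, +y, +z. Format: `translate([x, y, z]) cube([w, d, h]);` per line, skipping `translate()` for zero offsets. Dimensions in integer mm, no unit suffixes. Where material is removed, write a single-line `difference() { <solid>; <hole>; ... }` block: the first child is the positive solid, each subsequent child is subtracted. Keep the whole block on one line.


difference() { cube([4773, 172, 2407]); translate([2341, 0, 1155]) cube([730, 172, 1020]); }


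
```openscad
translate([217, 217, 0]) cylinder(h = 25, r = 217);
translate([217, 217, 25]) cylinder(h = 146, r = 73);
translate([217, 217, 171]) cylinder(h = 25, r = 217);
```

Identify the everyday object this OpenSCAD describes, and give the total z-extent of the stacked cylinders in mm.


A spool. The overall height is 196 mm.

Three coaxial cylinders, large–small–large — a spool. Two 25 mm flanges and a 146 mm core give 25 + 146 + 25 = 196 mm.


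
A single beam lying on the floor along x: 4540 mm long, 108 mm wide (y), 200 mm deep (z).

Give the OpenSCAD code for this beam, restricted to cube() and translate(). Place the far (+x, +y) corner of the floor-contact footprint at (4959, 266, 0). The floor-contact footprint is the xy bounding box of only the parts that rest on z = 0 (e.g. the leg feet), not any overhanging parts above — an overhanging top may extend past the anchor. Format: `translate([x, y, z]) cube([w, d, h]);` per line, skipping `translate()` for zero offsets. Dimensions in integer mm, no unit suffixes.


translate([419, 158, 0]) cube([4540, 108, 200]);


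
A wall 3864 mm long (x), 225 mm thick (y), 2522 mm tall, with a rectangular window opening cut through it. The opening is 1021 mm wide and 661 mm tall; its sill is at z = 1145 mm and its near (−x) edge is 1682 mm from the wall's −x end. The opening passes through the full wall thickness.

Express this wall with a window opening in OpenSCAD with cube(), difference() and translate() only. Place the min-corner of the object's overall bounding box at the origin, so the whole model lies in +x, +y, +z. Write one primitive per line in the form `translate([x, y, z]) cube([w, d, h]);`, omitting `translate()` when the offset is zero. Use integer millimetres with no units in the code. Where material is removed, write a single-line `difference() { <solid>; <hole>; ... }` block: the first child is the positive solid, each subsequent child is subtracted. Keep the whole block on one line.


difference() { cube([3864, 225, 2522]); translate([1682, 0, 1145]) cube([1021, 225, 661]); }


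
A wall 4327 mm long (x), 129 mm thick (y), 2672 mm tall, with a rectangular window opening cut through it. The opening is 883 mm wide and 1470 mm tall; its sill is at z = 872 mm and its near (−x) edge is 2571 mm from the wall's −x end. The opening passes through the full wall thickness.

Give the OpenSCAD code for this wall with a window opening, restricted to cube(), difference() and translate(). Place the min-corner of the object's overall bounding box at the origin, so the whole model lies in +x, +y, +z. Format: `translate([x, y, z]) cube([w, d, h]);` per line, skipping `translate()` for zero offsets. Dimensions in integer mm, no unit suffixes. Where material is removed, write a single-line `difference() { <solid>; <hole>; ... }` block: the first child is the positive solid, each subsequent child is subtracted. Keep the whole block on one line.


difference() { cube([4327, 129, 2672]); translate([2571, 0, 872]) cube([883, 129, 1470]); }


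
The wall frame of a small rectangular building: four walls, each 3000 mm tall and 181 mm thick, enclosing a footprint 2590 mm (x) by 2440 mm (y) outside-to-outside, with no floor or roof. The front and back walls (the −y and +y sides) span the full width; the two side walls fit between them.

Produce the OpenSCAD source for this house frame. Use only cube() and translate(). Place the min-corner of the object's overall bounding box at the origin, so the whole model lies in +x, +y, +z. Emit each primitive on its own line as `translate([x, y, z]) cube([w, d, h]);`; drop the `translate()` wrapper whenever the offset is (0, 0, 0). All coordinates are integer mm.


cube([2590, 181, 3000]);
translate([0, 2259, 0]) cube([2590, 181, 3000]);
translate([0, 181, 0]) cube([181, 2078, 3000]);
translate([2409, 181, 0]) cube([181, 2078, 3000]);


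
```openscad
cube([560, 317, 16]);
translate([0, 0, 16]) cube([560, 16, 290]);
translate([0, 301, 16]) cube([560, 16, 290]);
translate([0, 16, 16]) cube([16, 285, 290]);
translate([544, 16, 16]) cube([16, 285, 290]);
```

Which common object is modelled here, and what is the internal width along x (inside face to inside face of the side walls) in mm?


An open box. The internal width is 528 mm.

A 560×317 base slab with four walls standing on it — an open box. The base is 560 mm wide and the walls are 16 mm thick, so the internal width is 560 − 2 × 16 = 528 mm.


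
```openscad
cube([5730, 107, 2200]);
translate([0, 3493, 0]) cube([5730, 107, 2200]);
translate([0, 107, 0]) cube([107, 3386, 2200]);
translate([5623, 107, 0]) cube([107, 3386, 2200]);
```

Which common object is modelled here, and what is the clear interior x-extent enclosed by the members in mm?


A house (or room) frame. The interior width is 5516 mm.

Four 2200 mm walls enclosing a rectangle with no floor or roof — a room or house frame. Outside width is 5730 mm and wall thickness is 107 mm, so the interior width is 5730 − 2 × 107 = 5516 mm.
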